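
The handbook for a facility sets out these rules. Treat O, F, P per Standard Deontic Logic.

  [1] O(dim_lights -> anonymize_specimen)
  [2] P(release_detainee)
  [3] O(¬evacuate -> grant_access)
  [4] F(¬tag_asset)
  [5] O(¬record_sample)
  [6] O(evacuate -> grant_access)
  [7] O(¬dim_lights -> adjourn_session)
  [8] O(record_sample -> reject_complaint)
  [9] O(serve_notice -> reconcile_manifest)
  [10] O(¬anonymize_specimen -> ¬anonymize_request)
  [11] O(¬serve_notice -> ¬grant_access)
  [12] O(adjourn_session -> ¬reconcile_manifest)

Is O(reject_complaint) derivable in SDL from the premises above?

Premise 8 is O(record_sample -> reject_complaint), but O(record_sample) is not derivable from the premises, so it does not yield O(reject_complaint).
No other premise forces O(reject_complaint). An ideal world satisfying every premise can still have reject_complaint false, so O(reject_complaint) is not derivable.

No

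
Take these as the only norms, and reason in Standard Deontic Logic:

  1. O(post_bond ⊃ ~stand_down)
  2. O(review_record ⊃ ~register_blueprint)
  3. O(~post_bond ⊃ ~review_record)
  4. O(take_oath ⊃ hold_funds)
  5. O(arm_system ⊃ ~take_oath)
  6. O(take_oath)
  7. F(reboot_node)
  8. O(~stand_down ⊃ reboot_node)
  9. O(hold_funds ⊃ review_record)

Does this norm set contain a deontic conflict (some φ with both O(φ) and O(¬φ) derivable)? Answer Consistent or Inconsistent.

Inconsistent

Premise 7, F(reboot_node), is equivalent to O(~reboot_node).
Premise 8 is O(~stand_down ⊃ reboot_node); contrapositively O(~reboot_node ⊃ stand_down). Since O(~reboot_node) holds, K gives O(stand_down).
Premise 1 is O(post_bond ⊃ ~stand_down); contrapositively O(stand_down ⊃ ~post_bond). Since O(stand_down) holds, K gives O(~post_bond).
Premise 3 is O(~post_bond ⊃ ~review_record); since O(~post_bond), deontic closure gives O(~review_record).
Premise 9, O(hold_funds ⊃ review_record), contraposes to O(~review_record ⊃ ~hold_funds); with O(~review_record) we get O(~hold_funds).
Premise 4, O(take_oath ⊃ hold_funds), contraposes to O(~hold_funds ⊃ ~take_oath); with O(~hold_funds) we get O(~take_oath).
Yet premise 6 states O(take_oath).
We now have both O(~take_oath) and O(take_oath) — take_oath is simultaneously obligatory and forbidden, violating the D-axiom.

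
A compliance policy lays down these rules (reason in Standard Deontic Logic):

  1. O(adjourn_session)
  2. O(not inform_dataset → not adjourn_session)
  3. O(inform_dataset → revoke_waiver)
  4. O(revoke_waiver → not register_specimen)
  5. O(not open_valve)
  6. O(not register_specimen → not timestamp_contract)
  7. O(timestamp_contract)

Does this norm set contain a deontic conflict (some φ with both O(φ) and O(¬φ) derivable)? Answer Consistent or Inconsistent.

Inconsistent

Premise 7 gives O(timestamp_contract).
Premise 6, O(not register_specimen → not timestamp_contract), contraposes to O(timestamp_contract → register_specimen); with O(timestamp_contract) we get O(register_specimen).
Premise 4, O(revoke_waiver → not register_specimen), contraposes to O(register_specimen → not revoke_waiver); with O(register_specimen) we get O(not revoke_waiver).
The contrapositive of premise 3 (O(inform_dataset → revoke_waiver)) is O(not revoke_waiver → not inform_dataset), and O(not revoke_waiver) is already established, so O(not inform_dataset).
With premise 2, O(not inform_dataset → not adjourn_session), the K-axiom yields O(not adjourn_session).
Yet premise 1 states O(adjourn_session).
We now have both O(not adjourn_session) and O(adjourn_session) — adjourn_session is simultaneously obligatory and forbidden, violating the D-axiom.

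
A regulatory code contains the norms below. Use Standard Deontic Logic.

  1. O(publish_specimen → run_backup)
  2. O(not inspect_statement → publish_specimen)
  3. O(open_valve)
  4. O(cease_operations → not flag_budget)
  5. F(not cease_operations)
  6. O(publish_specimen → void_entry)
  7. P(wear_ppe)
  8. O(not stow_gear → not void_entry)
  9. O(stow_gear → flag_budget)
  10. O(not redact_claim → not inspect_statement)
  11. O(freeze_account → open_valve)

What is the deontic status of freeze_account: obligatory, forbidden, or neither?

Neither

Premise 11 is O(freeze_account → open_valve); even if O(open_valve) held, inferring O(freeze_account) would be affirming the consequent — invalid.
No premise or chain of K-axiom applications forces O(freeze_account), and none forces O(not freeze_account). So freeze_account is neither obligatory nor forbidden under these norms.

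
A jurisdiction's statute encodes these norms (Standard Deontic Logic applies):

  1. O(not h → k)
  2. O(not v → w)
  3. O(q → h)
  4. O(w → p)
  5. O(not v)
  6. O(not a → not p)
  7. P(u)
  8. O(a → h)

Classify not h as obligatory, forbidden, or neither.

Forbidden

From premise 5 we have O(not v).
With premise 2, O(not v → w), the K-axiom yields O(w).
With premise 4, O(w → p), the K-axiom yields O(p).
The contrapositive of premise 6 (O(not a → not p)) is O(p → a), and O(p) is already established, so O(a).
From O(a) and premise 8, O(a → h), we obtain O(h).
Premises 1, 3, 7 do not contribute to this derivation.
Thus O(h), which is F(not h): not h is forbidden.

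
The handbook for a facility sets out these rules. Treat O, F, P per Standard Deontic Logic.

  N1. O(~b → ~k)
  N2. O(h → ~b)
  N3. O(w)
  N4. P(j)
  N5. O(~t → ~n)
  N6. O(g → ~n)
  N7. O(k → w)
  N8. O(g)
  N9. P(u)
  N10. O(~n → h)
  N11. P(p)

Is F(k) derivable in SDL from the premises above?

From premise 8 we have O(g).
Applying K to premise 6 (O(g → ~n)) and O(g) yields O(~n).
Applying K to premise 10 (O(~n → h)) and O(~n) yields O(h).
Premise 2 is O(h → ~b); since O(h), deontic closure gives O(~b).
Applying K to premise 1 (O(~b → ~k)) and O(~b) yields O(~k).
Premises 3, 4, 5, 7, 9, 11 do not contribute to this derivation.
So O(~k) holds, i.e. F(k). The claim follows.

Yes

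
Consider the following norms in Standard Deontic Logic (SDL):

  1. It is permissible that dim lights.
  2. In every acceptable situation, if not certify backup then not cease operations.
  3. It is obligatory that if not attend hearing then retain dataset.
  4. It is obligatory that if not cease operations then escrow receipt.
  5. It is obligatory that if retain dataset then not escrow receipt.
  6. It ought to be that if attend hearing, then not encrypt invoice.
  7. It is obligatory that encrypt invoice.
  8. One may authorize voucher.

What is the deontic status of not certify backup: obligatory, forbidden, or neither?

Forbidden

Premise 7 gives O(encrypt_invoice).
The contrapositive of premise 6 (O(attend_hearing → ¬encrypt_invoice)) is O(encrypt_invoice → ¬attend_hearing), and O(encrypt_invoice) is already established, so O(¬attend_hearing).
Applying K to premise 3 (O(¬attend_hearing → retain_dataset)) and O(¬attend_hearing) yields O(retain_dataset).
From O(retain_dataset) and premise 5, O(retain_dataset → ¬escrow_receipt), we obtain O(¬escrow_receipt).
Premise 4 is O(¬cease_operations → escrow_receipt); contrapositively O(¬escrow_receipt → cease_operations). Since O(¬escrow_receipt) holds, K gives O(cease_operations).
Premise 2 is O(¬certify_backup → ¬cease_operations); contrapositively O(cease_operations → certify_backup). Since O(cease_operations) holds, K gives O(certify_backup).
Premises 1, 8 do not contribute to this derivation.
Thus O(certify_backup), which is F(¬certify_backup): ¬certify_backup is forbidden.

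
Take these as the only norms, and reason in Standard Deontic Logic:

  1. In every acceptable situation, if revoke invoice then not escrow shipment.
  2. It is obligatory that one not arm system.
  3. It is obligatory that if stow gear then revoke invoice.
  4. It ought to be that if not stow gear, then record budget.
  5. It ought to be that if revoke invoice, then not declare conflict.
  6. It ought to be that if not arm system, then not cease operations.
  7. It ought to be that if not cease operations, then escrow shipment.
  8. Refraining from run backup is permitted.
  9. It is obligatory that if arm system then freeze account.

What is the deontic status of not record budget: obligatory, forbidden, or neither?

Forbidden

From premise 2 we have O(¬arm_system).
With premise 6, O(¬arm_system → ¬cease_operations), the K-axiom yields O(¬cease_operations).
Applying K to premise 7 (O(¬cease_operations → escrow_shipment)) and O(¬cease_operations) yields O(escrow_shipment).
The contrapositive of premise 1 (O(revoke_invoice → ¬escrow_shipment)) is O(escrow_shipment → ¬revoke_invoice), and O(escrow_shipment) is already established, so O(¬revoke_invoice).
Premise 3, O(stow_gear → revoke_invoice), contraposes to O(¬revoke_invoice → ¬stow_gear); with O(¬revoke_invoice) we get O(¬stow_gear).
Applying K to premise 4 (O(¬stow_gear → record_budget)) and O(¬stow_gear) yields O(record_budget).
Premises 5, 8, 9 do not contribute to this derivation.
Thus O(record_budget), which is F(¬record_budget): ¬record_budget is forbidden.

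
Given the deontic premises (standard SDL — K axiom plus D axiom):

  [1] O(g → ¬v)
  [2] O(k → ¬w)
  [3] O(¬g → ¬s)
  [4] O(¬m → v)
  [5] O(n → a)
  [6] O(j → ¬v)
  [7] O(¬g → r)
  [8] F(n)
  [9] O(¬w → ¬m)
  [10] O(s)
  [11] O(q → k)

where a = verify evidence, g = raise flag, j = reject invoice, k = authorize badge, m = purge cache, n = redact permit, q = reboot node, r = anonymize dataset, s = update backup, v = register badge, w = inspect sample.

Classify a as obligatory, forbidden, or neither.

Premise 5 is O(n → a), but O(n) is not derivable from the premises, so it does not yield O(a).
No premise or chain of K-axiom applications forces O(a), and none forces O(¬a). So a is neither obligatory nor forbidden under these norms.

Neither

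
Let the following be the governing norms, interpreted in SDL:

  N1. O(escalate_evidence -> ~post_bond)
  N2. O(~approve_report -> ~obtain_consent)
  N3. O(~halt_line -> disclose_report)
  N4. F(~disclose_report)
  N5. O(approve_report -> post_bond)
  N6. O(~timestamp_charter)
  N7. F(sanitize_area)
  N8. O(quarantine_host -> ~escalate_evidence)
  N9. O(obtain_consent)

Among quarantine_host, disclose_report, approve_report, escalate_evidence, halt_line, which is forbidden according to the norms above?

From premise 9 we have O(obtain_consent).
Premise 2, O(~approve_report -> ~obtain_consent), contraposes to O(obtain_consent -> approve_report); with O(obtain_consent) we get O(approve_report).
Applying K to premise 5 (O(approve_report -> post_bond)) and O(approve_report) yields O(post_bond).
The contrapositive of premise 1 (O(escalate_evidence -> ~post_bond)) is O(post_bond -> ~escalate_evidence), and O(post_bond) is already established, so O(~escalate_evidence).
So O(~escalate_evidence) holds, i.e. escalate_evidence is forbidden. None of the other listed options is forbidden under the premises.

escalate_evidence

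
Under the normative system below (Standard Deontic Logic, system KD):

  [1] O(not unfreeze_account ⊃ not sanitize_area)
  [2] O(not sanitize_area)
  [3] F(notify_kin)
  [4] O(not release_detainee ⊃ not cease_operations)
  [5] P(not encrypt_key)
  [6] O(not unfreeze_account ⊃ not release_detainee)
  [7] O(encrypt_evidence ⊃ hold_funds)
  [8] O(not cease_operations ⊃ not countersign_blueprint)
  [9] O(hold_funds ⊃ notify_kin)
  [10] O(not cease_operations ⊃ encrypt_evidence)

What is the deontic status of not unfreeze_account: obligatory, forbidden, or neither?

Forbidden

Premise 3 is F(notify_kin), i.e. O(not notify_kin).
Premise 9, O(hold_funds ⊃ notify_kin), contraposes to O(not notify_kin ⊃ not hold_funds); with O(not notify_kin) we get O(not hold_funds).
Premise 7 is O(encrypt_evidence ⊃ hold_funds); contrapositively O(not hold_funds ⊃ not encrypt_evidence). Since O(not hold_funds) holds, K gives O(not encrypt_evidence).
The contrapositive of premise 10 (O(not cease_operations ⊃ encrypt_evidence)) is O(not encrypt_evidence ⊃ cease_operations), and O(not encrypt_evidence) is already established, so O(cease_operations).
Premise 4 is O(not release_detainee ⊃ not cease_operations); contrapositively O(cease_operations ⊃ release_detainee). Since O(cease_operations) holds, K gives O(release_detainee).
Premise 6, O(not unfreeze_account ⊃ not release_detainee), contraposes to O(release_detainee ⊃ unfreeze_account); with O(release_detainee) we get O(unfreeze_account).
Premises 1, 2, 5, 8 do not contribute to this derivation.
Thus O(unfreeze_account), which is F(not unfreeze_account): not unfreeze_account is forbidden.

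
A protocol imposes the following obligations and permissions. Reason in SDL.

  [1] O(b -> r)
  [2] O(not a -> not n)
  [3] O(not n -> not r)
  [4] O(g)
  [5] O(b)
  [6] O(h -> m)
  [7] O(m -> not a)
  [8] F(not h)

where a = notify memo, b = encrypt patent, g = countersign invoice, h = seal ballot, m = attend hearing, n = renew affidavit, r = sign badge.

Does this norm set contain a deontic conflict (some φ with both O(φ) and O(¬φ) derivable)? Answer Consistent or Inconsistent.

Premise 5 states O(b) outright.
With premise 1, O(b -> r), the K-axiom yields O(r).
Premise 3, O(not n -> not r), contraposes to O(r -> n); with O(r) we get O(n).
The contrapositive of premise 2 (O(not a -> not n)) is O(n -> a), and O(n) is already established, so O(a).
Premise 7, O(m -> not a), contraposes to O(a -> not m); with O(a) we get O(not m).
Premise 6, O(h -> m), contraposes to O(not m -> not h); with O(not m) we get O(not h).
However, F(not h) at premise 8 amounts to O(h).
We now have both O(not h) and O(h) — h is simultaneously obligatory and forbidden, violating the D-axiom.

Inconsistent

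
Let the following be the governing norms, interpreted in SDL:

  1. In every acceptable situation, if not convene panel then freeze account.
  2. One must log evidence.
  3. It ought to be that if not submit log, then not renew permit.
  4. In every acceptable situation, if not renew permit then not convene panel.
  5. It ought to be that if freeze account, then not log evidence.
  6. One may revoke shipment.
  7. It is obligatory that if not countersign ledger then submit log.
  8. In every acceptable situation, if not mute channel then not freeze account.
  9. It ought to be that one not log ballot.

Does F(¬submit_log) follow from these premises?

Yes

From premise 2 we have O(log_evidence).
Premise 5 is O(freeze_account → ¬log_evidence); contrapositively O(log_evidence → ¬freeze_account). Since O(log_evidence) holds, K gives O(¬freeze_account).
Premise 1, O(¬convene_panel → freeze_account), contraposes to O(¬freeze_account → convene_panel); with O(¬freeze_account) we get O(convene_panel).
Premise 4 is O(¬renew_permit → ¬convene_panel); contrapositively O(convene_panel → renew_permit). Since O(convene_panel) holds, K gives O(renew_permit).
The contrapositive of premise 3 (O(¬submit_log → ¬renew_permit)) is O(renew_permit → submit_log), and O(renew_permit) is already established, so O(submit_log).
Premises 6, 7, 8, 9 do not contribute to this derivation.
So O(submit_log) holds, i.e. F(¬submit_log). The claim follows.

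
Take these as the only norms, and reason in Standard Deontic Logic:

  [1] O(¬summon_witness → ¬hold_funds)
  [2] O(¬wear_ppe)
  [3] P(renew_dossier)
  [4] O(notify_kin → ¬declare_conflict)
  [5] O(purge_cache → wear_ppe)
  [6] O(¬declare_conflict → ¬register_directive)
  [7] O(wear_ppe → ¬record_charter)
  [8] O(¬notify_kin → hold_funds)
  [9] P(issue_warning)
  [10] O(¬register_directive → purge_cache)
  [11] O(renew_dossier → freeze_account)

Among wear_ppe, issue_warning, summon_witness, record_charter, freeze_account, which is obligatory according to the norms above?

Premise 2 gives O(¬wear_ppe).
Premise 5, O(purge_cache → wear_ppe), contraposes to O(¬wear_ppe → ¬purge_cache); with O(¬wear_ppe) we get O(¬purge_cache).
The contrapositive of premise 10 (O(¬register_directive → purge_cache)) is O(¬purge_cache → register_directive), and O(¬purge_cache) is already established, so O(register_directive).
Premise 6, O(¬declare_conflict → ¬register_directive), contraposes to O(register_directive → declare_conflict); with O(register_directive) we get O(declare_conflict).
Premise 4 is O(notify_kin → ¬declare_conflict); contrapositively O(declare_conflict → ¬notify_kin). Since O(declare_conflict) holds, K gives O(¬notify_kin).
With premise 8, O(¬notify_kin → hold_funds), the K-axiom yields O(hold_funds).
Premise 1, O(¬summon_witness → ¬hold_funds), contraposes to O(hold_funds → summon_witness); with O(hold_funds) we get O(summon_witness).
So O(summon_witness) holds — summon_witness is obligatory. None of the other listed options is made obligatory by any chain of premises.

summon_witness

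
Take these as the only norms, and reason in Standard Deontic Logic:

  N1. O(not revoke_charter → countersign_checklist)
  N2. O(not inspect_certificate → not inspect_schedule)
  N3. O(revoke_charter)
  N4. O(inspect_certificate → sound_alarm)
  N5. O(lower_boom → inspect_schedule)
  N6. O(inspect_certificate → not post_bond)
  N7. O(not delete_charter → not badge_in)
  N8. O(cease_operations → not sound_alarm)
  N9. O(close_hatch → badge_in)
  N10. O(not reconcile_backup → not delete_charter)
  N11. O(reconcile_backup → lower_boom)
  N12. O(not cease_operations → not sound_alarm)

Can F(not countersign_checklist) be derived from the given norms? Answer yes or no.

No

Premise 1 is O(not revoke_charter → countersign_checklist), but O(not revoke_charter) is not derivable from the premises, so it does not yield O(countersign_checklist).
No other premise forces O(countersign_checklist). An ideal world satisfying every premise can still have not countersign_checklist true, so F(not countersign_checklist) is not derivable.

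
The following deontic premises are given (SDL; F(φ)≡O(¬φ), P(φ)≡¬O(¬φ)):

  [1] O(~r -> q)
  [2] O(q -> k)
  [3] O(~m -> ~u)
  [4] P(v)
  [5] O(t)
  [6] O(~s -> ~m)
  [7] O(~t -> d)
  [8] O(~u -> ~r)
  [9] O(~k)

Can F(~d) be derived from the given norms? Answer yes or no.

No

Premise 7 is O(~t -> d), but O(~t) is not derivable from the premises, so it does not yield O(d).
No other premise forces O(d). An ideal world satisfying every premise can still have ~d true, so F(~d) is not derivable.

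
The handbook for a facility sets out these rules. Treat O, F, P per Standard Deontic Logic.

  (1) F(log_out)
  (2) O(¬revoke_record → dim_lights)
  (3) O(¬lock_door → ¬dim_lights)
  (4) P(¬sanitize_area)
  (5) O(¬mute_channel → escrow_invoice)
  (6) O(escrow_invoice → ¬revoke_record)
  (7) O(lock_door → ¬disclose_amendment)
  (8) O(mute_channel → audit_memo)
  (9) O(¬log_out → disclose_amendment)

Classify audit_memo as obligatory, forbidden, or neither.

Obligatory

F(log_out) at premise 1 means O(¬log_out).
From O(¬log_out) and premise 9, O(¬log_out → disclose_amendment), we obtain O(disclose_amendment).
Premise 7 is O(lock_door → ¬disclose_amendment); contrapositively O(disclose_amendment → ¬lock_door). Since O(disclose_amendment) holds, K gives O(¬lock_door).
From O(¬lock_door) and premise 3, O(¬lock_door → ¬dim_lights), we obtain O(¬dim_lights).
The contrapositive of premise 2 (O(¬revoke_record → dim_lights)) is O(¬dim_lights → revoke_record), and O(¬dim_lights) is already established, so O(revoke_record).
Premise 6 is O(escrow_invoice → ¬revoke_record); contrapositively O(revoke_record → ¬escrow_invoice). Since O(revoke_record) holds, K gives O(¬escrow_invoice).
Premise 5 is O(¬mute_channel → escrow_invoice); contrapositively O(¬escrow_invoice → mute_channel). Since O(¬escrow_invoice) holds, K gives O(mute_channel).
From O(mute_channel) and premise 8, O(mute_channel → audit_memo), we obtain O(audit_memo).
Premise 4 does not contribute to this derivation.
Hence audit_memo is obligatory.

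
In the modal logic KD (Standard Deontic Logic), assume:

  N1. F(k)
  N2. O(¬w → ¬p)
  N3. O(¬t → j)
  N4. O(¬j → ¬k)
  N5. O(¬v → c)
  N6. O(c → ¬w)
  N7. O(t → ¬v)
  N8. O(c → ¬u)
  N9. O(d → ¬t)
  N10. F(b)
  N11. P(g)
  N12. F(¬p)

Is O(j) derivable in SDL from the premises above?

Premise 12 is F(¬p), i.e. O(p).
Premise 2 is O(¬w → ¬p); contrapositively O(p → w). Since O(p) holds, K gives O(w).
The contrapositive of premise 6 (O(c → ¬w)) is O(w → ¬c), and O(w) is already established, so O(¬c).
The contrapositive of premise 5 (O(¬v → c)) is O(¬c → v), and O(¬c) is already established, so O(v).
Premise 7, O(t → ¬v), contraposes to O(v → ¬t); with O(v) we get O(¬t).
Premise 3 is O(¬t → j); since O(¬t), deontic closure gives O(j).
Premises 1, 4, 8, 9, 10, 11 do not contribute to this derivation.
So O(j) follows.

Yes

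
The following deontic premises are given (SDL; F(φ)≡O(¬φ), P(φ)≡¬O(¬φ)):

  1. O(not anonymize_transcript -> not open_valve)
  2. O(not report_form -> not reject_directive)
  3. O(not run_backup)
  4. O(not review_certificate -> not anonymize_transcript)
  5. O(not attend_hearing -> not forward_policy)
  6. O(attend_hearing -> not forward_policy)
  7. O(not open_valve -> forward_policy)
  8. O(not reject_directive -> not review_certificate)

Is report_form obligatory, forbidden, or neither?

Obligatory

By case analysis on attend_hearing: premise 6 gives O(attend_hearing -> not forward_policy) and premise 5 gives O(not attend_hearing -> not forward_policy), so O(not forward_policy) either way.
Premise 7, O(not open_valve -> forward_policy), contraposes to O(not forward_policy -> open_valve); with O(not forward_policy) we get O(open_valve).
The contrapositive of premise 1 (O(not anonymize_transcript -> not open_valve)) is O(open_valve -> anonymize_transcript), and O(open_valve) is already established, so O(anonymize_transcript).
Premise 4, O(not review_certificate -> not anonymize_transcript), contraposes to O(anonymize_transcript -> review_certificate); with O(anonymize_transcript) we get O(review_certificate).
The contrapositive of premise 8 (O(not reject_directive -> not review_certificate)) is O(review_certificate -> reject_directive), and O(review_certificate) is already established, so O(reject_directive).
Premise 2 is O(not report_form -> not reject_directive); contrapositively O(reject_directive -> report_form). Since O(reject_directive) holds, K gives O(report_form).
Premise 3 does not contribute to this derivation.
Hence report_form is obligatory.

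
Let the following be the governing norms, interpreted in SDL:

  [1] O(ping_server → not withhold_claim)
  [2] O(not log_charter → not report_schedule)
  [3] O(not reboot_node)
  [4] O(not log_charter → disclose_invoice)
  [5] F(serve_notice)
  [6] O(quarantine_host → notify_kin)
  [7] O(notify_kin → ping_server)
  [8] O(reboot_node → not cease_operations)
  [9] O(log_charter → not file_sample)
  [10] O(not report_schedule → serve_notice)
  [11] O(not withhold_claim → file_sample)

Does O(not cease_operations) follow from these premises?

No

Premise 8 is O(reboot_node → not cease_operations), but O(reboot_node) is not derivable from the premises, so it does not yield O(not cease_operations).
No other premise forces O(not cease_operations). An ideal world satisfying every premise can still have not cease_operations false, so O(not cease_operations) is not derivable.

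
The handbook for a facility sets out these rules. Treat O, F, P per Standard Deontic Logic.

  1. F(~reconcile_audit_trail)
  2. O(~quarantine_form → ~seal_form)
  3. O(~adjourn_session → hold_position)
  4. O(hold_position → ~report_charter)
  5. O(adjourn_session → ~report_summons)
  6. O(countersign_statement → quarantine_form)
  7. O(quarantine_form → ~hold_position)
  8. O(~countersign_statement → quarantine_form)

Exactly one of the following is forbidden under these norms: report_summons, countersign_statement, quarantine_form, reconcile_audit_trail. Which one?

report_summons

Premises 6 and 8 cover both cases: O(countersign_statement → quarantine_form) and O(~countersign_statement → quarantine_form). Since countersign_statement ∨ ~countersign_statement is a tautology, O(quarantine_form) follows.
With premise 7, O(quarantine_form → ~hold_position), the K-axiom yields O(~hold_position).
The contrapositive of premise 3 (O(~adjourn_session → hold_position)) is O(~hold_position → adjourn_session), and O(~hold_position) is already established, so O(adjourn_session).
Premise 5 is O(adjourn_session → ~report_summons); since O(adjourn_session), deontic closure gives O(~report_summons).
So O(~report_summons) holds, i.e. report_summons is forbidden. None of the other listed options is forbidden under the premises.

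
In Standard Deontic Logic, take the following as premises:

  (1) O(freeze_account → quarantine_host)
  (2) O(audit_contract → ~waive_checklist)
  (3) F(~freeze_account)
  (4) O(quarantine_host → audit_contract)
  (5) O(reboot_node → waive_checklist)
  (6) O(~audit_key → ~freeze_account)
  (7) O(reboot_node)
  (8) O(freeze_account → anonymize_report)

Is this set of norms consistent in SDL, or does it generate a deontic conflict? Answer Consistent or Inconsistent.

Premise 7 states O(reboot_node) outright.
Premise 5 is O(reboot_node → waive_checklist); since O(reboot_node), deontic closure gives O(waive_checklist).
The contrapositive of premise 2 (O(audit_contract → ~waive_checklist)) is O(waive_checklist → ~audit_contract), and O(waive_checklist) is already established, so O(~audit_contract).
Premise 4 is O(quarantine_host → audit_contract); contrapositively O(~audit_contract → ~quarantine_host). Since O(~audit_contract) holds, K gives O(~quarantine_host).
Premise 1 is O(freeze_account → quarantine_host); contrapositively O(~quarantine_host → ~freeze_account). Since O(~quarantine_host) holds, K gives O(~freeze_account).
However, F(~freeze_account) at premise 3 amounts to O(freeze_account).
We now have both O(~freeze_account) and O(freeze_account) — freeze_account is simultaneously obligatory and forbidden, violating the D-axiom.

Inconsistent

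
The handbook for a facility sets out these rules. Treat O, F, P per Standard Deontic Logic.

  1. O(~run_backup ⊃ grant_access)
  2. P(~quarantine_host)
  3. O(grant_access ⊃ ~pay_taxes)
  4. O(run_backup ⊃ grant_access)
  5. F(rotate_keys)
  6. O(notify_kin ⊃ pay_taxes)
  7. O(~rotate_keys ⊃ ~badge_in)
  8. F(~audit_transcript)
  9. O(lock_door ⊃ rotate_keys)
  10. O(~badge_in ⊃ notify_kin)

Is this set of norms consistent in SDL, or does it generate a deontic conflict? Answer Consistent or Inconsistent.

Inconsistent

By case analysis on ~run_backup: premise 1 gives O(~run_backup ⊃ grant_access) and premise 4 gives O(run_backup ⊃ grant_access), so O(grant_access) either way.
Premise 3 is O(grant_access ⊃ ~pay_taxes); since O(grant_access), deontic closure gives O(~pay_taxes).
Premise 6, O(notify_kin ⊃ pay_taxes), contraposes to O(~pay_taxes ⊃ ~notify_kin); with O(~pay_taxes) we get O(~notify_kin).
Premise 10 is O(~badge_in ⊃ notify_kin); contrapositively O(~notify_kin ⊃ badge_in). Since O(~notify_kin) holds, K gives O(badge_in).
The contrapositive of premise 7 (O(~rotate_keys ⊃ ~badge_in)) is O(badge_in ⊃ rotate_keys), and O(badge_in) is already established, so O(rotate_keys).
Yet premise 5 is F(rotate_keys), i.e. O(~rotate_keys).
We now have both O(rotate_keys) and O(~rotate_keys) — rotate_keys is simultaneously obligatory and forbidden, violating the D-axiom.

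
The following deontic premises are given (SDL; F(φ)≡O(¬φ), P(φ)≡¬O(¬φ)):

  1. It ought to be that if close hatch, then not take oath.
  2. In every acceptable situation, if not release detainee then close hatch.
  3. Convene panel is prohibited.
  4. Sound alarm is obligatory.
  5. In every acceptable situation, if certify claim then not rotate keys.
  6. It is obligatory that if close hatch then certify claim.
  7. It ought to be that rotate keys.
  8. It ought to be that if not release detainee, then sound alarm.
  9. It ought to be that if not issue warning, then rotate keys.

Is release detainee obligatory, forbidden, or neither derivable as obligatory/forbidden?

Obligatory

Premise 7 states O(rotate_keys) outright.
Premise 5 is O(certify_claim → ¬rotate_keys); contrapositively O(rotate_keys → ¬certify_claim). Since O(rotate_keys) holds, K gives O(¬certify_claim).
Premise 6, O(close_hatch → certify_claim), contraposes to O(¬certify_claim → ¬close_hatch); with O(¬certify_claim) we get O(¬close_hatch).
Premise 2, O(¬release_detainee → close_hatch), contraposes to O(¬close_hatch → release_detainee); with O(¬close_hatch) we get O(release_detainee).
Premises 1, 3, 4, 8, 9 do not contribute to this derivation.
Hence release_detainee is obligatory.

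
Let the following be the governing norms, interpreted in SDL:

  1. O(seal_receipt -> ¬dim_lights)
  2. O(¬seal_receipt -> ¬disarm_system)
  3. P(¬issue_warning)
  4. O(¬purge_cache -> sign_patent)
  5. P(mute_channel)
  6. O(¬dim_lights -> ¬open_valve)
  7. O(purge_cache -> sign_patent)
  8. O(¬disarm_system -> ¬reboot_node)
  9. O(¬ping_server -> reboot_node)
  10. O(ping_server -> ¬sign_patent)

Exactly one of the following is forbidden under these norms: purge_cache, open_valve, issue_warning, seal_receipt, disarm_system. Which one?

open_valve

By case analysis on purge_cache: premise 7 gives O(purge_cache -> sign_patent) and premise 4 gives O(¬purge_cache -> sign_patent), so O(sign_patent) either way.
The contrapositive of premise 10 (O(ping_server -> ¬sign_patent)) is O(sign_patent -> ¬ping_server), and O(sign_patent) is already established, so O(¬ping_server).
Premise 9 is O(¬ping_server -> reboot_node); since O(¬ping_server), deontic closure gives O(reboot_node).
The contrapositive of premise 8 (O(¬disarm_system -> ¬reboot_node)) is O(reboot_node -> disarm_system), and O(reboot_node) is already established, so O(disarm_system).
Premise 2 is O(¬seal_receipt -> ¬disarm_system); contrapositively O(disarm_system -> seal_receipt). Since O(disarm_system) holds, K gives O(seal_receipt).
Applying K to premise 1 (O(seal_receipt -> ¬dim_lights)) and O(seal_receipt) yields O(¬dim_lights).
From O(¬dim_lights) and premise 6, O(¬dim_lights -> ¬open_valve), we obtain O(¬open_valve).
So O(¬open_valve) holds, i.e. open_valve is forbidden. None of the other listed options is forbidden under the premises.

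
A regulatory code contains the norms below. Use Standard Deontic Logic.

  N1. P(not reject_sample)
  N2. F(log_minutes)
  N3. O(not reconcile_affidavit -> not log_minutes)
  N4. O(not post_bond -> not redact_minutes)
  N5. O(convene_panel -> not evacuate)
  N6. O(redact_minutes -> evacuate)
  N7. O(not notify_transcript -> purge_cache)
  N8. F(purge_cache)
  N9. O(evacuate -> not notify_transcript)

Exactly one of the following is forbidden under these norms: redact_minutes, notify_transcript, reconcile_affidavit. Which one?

F(purge_cache) at premise 8 means O(not purge_cache).
The contrapositive of premise 7 (O(not notify_transcript -> purge_cache)) is O(not purge_cache -> notify_transcript), and O(not purge_cache) is already established, so O(notify_transcript).
The contrapositive of premise 9 (O(evacuate -> not notify_transcript)) is O(notify_transcript -> not evacuate), and O(notify_transcript) is already established, so O(not evacuate).
The contrapositive of premise 6 (O(redact_minutes -> evacuate)) is O(not evacuate -> not redact_minutes), and O(not evacuate) is already established, so O(not redact_minutes).
So O(not redact_minutes) holds, i.e. redact_minutes is forbidden. None of the other listed options is forbidden under the premises.

redact_minutes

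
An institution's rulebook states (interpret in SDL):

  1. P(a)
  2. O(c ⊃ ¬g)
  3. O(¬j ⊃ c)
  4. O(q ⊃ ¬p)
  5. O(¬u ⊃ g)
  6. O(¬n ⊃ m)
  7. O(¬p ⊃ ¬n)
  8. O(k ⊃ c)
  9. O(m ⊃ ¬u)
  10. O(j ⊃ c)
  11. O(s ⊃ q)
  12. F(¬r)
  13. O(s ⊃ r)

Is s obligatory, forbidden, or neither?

Forbidden

By case analysis on ¬j: premise 3 gives O(¬j ⊃ c) and premise 10 gives O(j ⊃ c), so O(c) either way.
With premise 2, O(c ⊃ ¬g), the K-axiom yields O(¬g).
Premise 5 is O(¬u ⊃ g); contrapositively O(¬g ⊃ u). Since O(¬g) holds, K gives O(u).
Premise 9 is O(m ⊃ ¬u); contrapositively O(u ⊃ ¬m). Since O(u) holds, K gives O(¬m).
Premise 6, O(¬n ⊃ m), contraposes to O(¬m ⊃ n); with O(¬m) we get O(n).
The contrapositive of premise 7 (O(¬p ⊃ ¬n)) is O(n ⊃ p), and O(n) is already established, so O(p).
The contrapositive of premise 4 (O(q ⊃ ¬p)) is O(p ⊃ ¬q), and O(p) is already established, so O(¬q).
The contrapositive of premise 11 (O(s ⊃ q)) is O(¬q ⊃ ¬s), and O(¬q) is already established, so O(¬s).
Premises 1, 8, 12, 13 do not contribute to this derivation.
Thus O(¬s), which is F(s): s is forbidden.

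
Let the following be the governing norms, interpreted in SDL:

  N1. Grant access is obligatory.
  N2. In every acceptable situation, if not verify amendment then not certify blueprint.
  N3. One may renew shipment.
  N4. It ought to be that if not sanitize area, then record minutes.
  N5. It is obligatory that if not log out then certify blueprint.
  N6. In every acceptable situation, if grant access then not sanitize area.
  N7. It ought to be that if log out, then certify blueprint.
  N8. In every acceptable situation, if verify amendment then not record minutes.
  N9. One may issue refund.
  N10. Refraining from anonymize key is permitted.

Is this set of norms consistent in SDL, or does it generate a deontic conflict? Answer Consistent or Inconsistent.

Premises 5 and 7 are O(¬log_out → certify_blueprint) and O(log_out → certify_blueprint); every ideal world satisfies ¬log_out or log_out, so in either case certify_blueprint holds — hence O(certify_blueprint).
Premise 2, O(¬verify_amendment → ¬certify_blueprint), contraposes to O(certify_blueprint → verify_amendment); with O(certify_blueprint) we get O(verify_amendment).
Applying K to premise 8 (O(verify_amendment → ¬record_minutes)) and O(verify_amendment) yields O(¬record_minutes).
Premise 4 is O(¬sanitize_area → record_minutes); contrapositively O(¬record_minutes → sanitize_area). Since O(¬record_minutes) holds, K gives O(sanitize_area).
The contrapositive of premise 6 (O(grant_access → ¬sanitize_area)) is O(sanitize_area → ¬grant_access), and O(sanitize_area) is already established, so O(¬grant_access).
However, premise 1 gives O(grant_access).
We now have both O(¬grant_access) and O(grant_access) — grant_access is simultaneously obligatory and forbidden, violating the D-axiom.

Inconsistent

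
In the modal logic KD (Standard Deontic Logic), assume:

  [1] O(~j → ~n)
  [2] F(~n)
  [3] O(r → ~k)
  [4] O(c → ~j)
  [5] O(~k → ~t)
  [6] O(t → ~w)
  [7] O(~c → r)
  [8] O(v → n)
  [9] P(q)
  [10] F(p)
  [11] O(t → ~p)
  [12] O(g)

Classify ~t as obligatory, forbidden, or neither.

Premise 2 is F(~n), i.e. O(n).
Premise 1 is O(~j → ~n); contrapositively O(n → j). Since O(n) holds, K gives O(j).
The contrapositive of premise 4 (O(c → ~j)) is O(j → ~c), and O(j) is already established, so O(~c).
From O(~c) and premise 7, O(~c → r), we obtain O(r).
With premise 3, O(r → ~k), the K-axiom yields O(~k).
Applying K to premise 5 (O(~k → ~t)) and O(~k) yields O(~t).
Premises 6, 8, 9, 10, 11, 12 do not contribute to this derivation.
Hence ~t is obligatory.

Obligatory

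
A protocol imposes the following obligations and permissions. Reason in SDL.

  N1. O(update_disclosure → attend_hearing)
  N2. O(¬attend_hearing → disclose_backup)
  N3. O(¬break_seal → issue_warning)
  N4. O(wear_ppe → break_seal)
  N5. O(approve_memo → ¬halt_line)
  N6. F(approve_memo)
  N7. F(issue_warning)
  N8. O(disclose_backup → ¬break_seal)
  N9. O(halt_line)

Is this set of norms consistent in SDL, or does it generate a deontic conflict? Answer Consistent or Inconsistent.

Premise 5 is O(approve_memo → ¬halt_line), but O(approve_memo) is not derivable from the premises, so it does not yield O(¬halt_line).
So O(¬halt_line) is not derivable, and the apparent clash with O(halt_line) does not arise.
A world satisfying every obligation exists (e.g. approve_memo=false, attend_hearing=true, break_seal=true, disclose_backup=false, halt_line=true, issue_warning=false, update_disclosure=false, wear_ppe=false); no atom is both obligatory and forbidden, so the set is consistent.

Consistent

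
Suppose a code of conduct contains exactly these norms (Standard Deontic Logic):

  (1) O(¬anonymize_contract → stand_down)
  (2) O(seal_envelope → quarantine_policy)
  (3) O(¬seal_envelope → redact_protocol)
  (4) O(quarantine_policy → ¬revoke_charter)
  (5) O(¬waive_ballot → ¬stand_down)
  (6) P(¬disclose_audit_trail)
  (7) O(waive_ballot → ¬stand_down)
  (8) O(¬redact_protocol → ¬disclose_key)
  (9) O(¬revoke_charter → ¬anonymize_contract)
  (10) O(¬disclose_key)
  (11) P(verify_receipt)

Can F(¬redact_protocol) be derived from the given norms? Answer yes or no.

Premises 5 and 7 cover both cases: O(¬waive_ballot → ¬stand_down) and O(waive_ballot → ¬stand_down). Since ¬waive_ballot ∨ waive_ballot is a tautology, O(¬stand_down) follows.
The contrapositive of premise 1 (O(¬anonymize_contract → stand_down)) is O(¬stand_down → anonymize_contract), and O(¬stand_down) is already established, so O(anonymize_contract).
The contrapositive of premise 9 (O(¬revoke_charter → ¬anonymize_contract)) is O(anonymize_contract → revoke_charter), and O(anonymize_contract) is already established, so O(revoke_charter).
The contrapositive of premise 4 (O(quarantine_policy → ¬revoke_charter)) is O(revoke_charter → ¬quarantine_policy), and O(revoke_charter) is already established, so O(¬quarantine_policy).
Premise 2, O(seal_envelope → quarantine_policy), contraposes to O(¬quarantine_policy → ¬seal_envelope); with O(¬quarantine_policy) we get O(¬seal_envelope).
Applying K to premise 3 (O(¬seal_envelope → redact_protocol)) and O(¬seal_envelope) yields O(redact_protocol).
Premises 6, 8, 10, 11 do not contribute to this derivation.
So O(redact_protocol) holds, i.e. F(¬redact_protocol). The claim follows.

Yes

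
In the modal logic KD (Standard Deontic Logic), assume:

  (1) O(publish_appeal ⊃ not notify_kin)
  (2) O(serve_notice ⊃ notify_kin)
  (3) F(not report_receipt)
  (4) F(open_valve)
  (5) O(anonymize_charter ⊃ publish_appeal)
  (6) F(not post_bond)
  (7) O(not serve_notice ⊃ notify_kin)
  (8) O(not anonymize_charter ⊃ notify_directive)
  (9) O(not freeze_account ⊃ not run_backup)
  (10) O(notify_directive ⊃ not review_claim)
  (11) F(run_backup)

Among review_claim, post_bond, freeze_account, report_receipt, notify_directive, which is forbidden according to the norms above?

Premises 2 and 7 are O(serve_notice ⊃ notify_kin) and O(not serve_notice ⊃ notify_kin); every ideal world satisfies serve_notice or not serve_notice, so in either case notify_kin holds — hence O(notify_kin).
The contrapositive of premise 1 (O(publish_appeal ⊃ not notify_kin)) is O(notify_kin ⊃ not publish_appeal), and O(notify_kin) is already established, so O(not publish_appeal).
Premise 5 is O(anonymize_charter ⊃ publish_appeal); contrapositively O(not publish_appeal ⊃ not anonymize_charter). Since O(not publish_appeal) holds, K gives O(not anonymize_charter).
With premise 8, O(not anonymize_charter ⊃ notify_directive), the K-axiom yields O(notify_directive).
From O(notify_directive) and premise 10, O(notify_directive ⊃ not review_claim), we obtain O(not review_claim).
So O(not review_claim) holds, i.e. review_claim is forbidden. None of the other listed options is forbidden under the premises.

review_claim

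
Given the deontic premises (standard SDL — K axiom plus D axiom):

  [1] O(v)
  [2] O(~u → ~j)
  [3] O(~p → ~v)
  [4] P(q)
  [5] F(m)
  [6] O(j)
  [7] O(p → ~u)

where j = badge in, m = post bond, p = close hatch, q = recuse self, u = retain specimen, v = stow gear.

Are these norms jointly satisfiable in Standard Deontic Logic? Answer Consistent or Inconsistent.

Premise 6 states O(j) outright.
Premise 2, O(~u → ~j), contraposes to O(j → u); with O(j) we get O(u).
Premise 7, O(p → ~u), contraposes to O(u → ~p); with O(u) we get O(~p).
From O(~p) and premise 3, O(~p → ~v), we obtain O(~v).
But premise 1 directly asserts O(v).
We now have both O(~v) and O(v) — v is simultaneously obligatory and forbidden, violating the D-axiom.

Inconsistent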